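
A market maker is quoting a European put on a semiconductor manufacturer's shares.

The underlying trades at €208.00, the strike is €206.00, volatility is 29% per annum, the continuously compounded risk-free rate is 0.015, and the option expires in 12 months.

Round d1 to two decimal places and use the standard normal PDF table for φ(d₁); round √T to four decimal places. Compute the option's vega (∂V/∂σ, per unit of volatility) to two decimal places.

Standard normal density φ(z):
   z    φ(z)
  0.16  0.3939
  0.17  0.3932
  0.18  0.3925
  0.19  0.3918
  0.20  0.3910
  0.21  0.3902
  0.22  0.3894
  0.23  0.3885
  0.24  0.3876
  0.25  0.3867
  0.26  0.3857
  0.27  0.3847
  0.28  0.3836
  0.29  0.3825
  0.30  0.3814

80.81

σ√T = 0.29·√1 = 0.2900
d₁ = [ln(208/206) + (0.015 + 0.29²/2)·1] / 0.2900 = [0.0097 + 0.0570] / 0.2900 = 0.2300 ⇒ 0.23
√T = √1 = 1.0000
φ(d₁) = φ(0.23) = 0.3885
vega = S·φ(d₁)·√T = 208·0.3885·1.0000 = 80.8080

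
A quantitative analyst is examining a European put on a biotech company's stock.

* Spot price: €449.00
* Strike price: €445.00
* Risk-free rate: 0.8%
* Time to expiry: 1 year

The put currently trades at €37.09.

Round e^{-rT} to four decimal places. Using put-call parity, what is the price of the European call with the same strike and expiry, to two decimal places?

€44.65

exp(−rT) = exp(−0.008·1) = 0.9920
Put-call parity: C − P = S − K·e^(−rT) = 449 − 445·0.9920 = 449 − 441.4400 = 7.5600
C = P + (C − P) = 37.09 + (7.5600) = 44.6500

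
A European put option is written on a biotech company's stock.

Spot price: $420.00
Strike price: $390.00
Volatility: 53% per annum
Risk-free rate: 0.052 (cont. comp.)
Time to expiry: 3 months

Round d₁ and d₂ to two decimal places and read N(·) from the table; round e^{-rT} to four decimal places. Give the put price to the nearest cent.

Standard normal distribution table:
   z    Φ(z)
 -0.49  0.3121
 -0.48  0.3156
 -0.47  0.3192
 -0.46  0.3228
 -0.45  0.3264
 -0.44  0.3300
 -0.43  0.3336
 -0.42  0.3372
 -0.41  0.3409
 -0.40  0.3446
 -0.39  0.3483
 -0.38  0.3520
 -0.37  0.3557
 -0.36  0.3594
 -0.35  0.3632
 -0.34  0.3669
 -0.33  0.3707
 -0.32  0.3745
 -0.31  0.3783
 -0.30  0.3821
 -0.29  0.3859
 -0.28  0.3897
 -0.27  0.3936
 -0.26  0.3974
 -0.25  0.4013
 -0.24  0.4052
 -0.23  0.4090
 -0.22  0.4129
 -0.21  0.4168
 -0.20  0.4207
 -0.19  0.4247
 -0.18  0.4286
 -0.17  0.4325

T = 0.25;  σ√T = 0.2650
d₁ = [ln(420/390) + (0.052 + 0.53²/2)·0.25] / 0.2650 = [0.0741 + 0.0481] / 0.2650 = 0.4612 → 0.46
d₂ = d₁ − σ√T = 0.4612 − 0.2650 = 0.1962 → 0.20
e^(−rT) = e^(−0.052·0.25) = 0.9871
N(−d₂) = N(-0.20) = 0.4207;  N(−d₁) = N(-0.46) = 0.3228
P = 390·0.9871·0.4207 − 420·0.3228 = 161.9565 − 135.5760 = 26.3805

$26.38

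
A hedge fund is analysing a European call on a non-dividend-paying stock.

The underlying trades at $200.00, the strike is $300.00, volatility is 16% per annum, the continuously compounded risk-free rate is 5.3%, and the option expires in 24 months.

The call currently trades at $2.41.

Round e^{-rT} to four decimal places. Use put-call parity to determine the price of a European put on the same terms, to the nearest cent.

$72.23

e^(−rT) = e^(−0.053·2) = 0.8994
Put-call parity: C − P = S − K·e^(−rT) = 200 − 300·0.8994 = 200 − 269.8200 = -69.8200
P = C − (C − P) = 2.41 − (-69.8200) = 72.2300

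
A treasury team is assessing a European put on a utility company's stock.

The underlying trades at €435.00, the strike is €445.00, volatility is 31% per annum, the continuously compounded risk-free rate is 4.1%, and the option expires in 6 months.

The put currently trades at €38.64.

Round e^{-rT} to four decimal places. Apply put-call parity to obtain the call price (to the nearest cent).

e^(−rT) = e^(−0.041·0.5) = 0.9797
Put-call parity: C − P = S − K·e^(−rT) = 435 − 445·0.9797 = 435 − 435.9665 = -0.9665
C = P + (C − P) = 38.64 + (-0.9665) = 37.6735

€37.67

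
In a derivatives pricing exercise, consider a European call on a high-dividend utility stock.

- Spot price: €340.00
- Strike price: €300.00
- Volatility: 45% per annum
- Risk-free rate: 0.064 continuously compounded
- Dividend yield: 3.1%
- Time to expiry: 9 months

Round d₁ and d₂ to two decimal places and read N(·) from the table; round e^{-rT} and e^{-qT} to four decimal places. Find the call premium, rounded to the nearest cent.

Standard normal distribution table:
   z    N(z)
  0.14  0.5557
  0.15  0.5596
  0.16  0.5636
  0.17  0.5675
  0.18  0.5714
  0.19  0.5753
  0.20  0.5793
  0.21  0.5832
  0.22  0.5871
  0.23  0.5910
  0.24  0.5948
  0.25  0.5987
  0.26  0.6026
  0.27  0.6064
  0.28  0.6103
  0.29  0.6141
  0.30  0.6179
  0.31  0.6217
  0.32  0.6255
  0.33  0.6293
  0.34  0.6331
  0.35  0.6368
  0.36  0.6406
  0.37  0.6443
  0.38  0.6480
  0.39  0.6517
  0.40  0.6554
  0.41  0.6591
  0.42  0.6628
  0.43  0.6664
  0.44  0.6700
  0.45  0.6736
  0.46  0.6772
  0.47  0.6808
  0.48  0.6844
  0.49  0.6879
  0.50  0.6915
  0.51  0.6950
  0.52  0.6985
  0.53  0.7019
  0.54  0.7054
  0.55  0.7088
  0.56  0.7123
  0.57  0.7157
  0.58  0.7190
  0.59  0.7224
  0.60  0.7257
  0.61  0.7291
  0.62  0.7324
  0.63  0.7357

σ√T = 0.45·√0.75 = 0.3897
ln(S/K) + (r − q + σ²/2)T = ln(340/300) + (0.064 − 0.031 + 0.45²/2)·0.75 = 0.1252 + 0.1007 = 0.2259
d₁ = 0.2259 / 0.3897 = 0.5795 ⇒ 0.58
d₂ = d₁ − σ√T = 0.5795 − 0.3897 = 0.1898 ⇒ 0.19
e^(−qT) = e^(−0.031·0.75) = 0.9770;  e^(−rT) = e^(−0.064·0.75) = 0.9531
N(d₁) = N(0.58) = 0.7190;  N(d₂) = N(0.19) = 0.5753
C = 340·0.9770·0.7190 − 300·0.9531·0.5753 = 238.8374 − 164.4955 = 74.3419

€74.34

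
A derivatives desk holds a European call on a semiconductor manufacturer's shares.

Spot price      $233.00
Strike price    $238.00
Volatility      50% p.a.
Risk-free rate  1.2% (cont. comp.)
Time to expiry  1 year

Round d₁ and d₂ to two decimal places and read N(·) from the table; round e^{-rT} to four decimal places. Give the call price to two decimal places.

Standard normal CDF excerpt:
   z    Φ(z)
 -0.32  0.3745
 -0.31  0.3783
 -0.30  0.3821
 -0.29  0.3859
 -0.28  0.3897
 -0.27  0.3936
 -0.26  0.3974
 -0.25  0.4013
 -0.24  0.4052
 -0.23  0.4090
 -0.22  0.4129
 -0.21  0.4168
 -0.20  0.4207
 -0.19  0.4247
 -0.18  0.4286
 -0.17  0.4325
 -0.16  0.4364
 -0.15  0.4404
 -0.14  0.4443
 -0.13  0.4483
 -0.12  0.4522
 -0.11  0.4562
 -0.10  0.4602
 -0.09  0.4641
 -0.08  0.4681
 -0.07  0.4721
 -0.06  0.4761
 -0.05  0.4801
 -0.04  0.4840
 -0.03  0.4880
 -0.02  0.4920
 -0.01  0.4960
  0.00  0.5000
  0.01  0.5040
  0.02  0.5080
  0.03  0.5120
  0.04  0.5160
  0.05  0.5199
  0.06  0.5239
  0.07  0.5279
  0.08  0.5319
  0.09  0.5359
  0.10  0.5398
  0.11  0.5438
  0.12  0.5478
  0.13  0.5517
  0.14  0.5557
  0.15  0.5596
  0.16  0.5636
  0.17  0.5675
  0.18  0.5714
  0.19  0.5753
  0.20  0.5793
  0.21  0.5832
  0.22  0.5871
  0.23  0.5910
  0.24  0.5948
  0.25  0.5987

$45.14

T = 1;  σ√T = 0.5000
d₁ = [ln(233/238) + (0.012 + 0.5²/2)·1] / 0.5000 = [-0.0212 + 0.1370] / 0.5000 = 0.2315 → 0.23
d₂ = d₁ − σ√T = 0.2315 − 0.5000 = -0.2685 → -0.27
e^(−rT) = e^(−0.012·1) = 0.9881
N(d₁) = N(0.23) = 0.5910;  N(d₂) = N(-0.27) = 0.3936
C = 233·0.5910 − 238·0.9881·0.3936 = 137.7030 − 92.5620 = 45.1410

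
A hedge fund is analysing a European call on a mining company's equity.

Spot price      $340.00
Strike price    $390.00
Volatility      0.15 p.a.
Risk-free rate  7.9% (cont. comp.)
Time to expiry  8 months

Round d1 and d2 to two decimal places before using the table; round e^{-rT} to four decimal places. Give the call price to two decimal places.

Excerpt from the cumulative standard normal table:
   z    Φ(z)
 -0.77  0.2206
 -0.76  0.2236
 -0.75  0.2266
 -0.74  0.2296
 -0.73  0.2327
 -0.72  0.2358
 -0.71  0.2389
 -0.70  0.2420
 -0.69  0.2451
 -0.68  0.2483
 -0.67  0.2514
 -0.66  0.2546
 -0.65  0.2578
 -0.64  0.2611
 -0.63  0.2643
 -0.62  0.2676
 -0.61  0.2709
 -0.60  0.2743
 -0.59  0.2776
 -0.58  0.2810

$6.02

σ√T = 0.15·√0.6667 = 0.1225
d₁ = [ln(340/390) + (0.079 + 0.15²/2)·0.6667] / 0.1225 = [-0.1372 + 0.0602] / 0.1225 = -0.6290 → -0.63
d₂ = d₁ − σ√T = -0.6290 − 0.1225 = -0.7515 → -0.75
e^(−rT) = e^(−0.079·0.6667) = 0.9487
N(d₁) = N(-0.63) = 0.2643;  N(d₂) = N(-0.75) = 0.2266
C = 340·0.2643 − 390·0.9487·0.2266 = 89.8620 − 83.8404 = 6.0216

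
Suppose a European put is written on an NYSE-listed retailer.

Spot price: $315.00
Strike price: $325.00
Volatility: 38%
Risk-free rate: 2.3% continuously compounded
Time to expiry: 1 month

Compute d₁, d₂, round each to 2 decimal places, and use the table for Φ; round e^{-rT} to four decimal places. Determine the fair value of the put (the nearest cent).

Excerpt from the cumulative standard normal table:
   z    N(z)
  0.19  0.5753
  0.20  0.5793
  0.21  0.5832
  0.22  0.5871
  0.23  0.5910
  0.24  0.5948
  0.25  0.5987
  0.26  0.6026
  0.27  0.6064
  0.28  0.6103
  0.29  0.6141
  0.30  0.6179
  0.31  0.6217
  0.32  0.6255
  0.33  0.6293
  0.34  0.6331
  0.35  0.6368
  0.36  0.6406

$19.19

T = 0.08333;  σ√T = 0.1097
d₁ = [ln(315/325) + (0.023 + ½·0.38²)·0.08333] / (σ√T) = (-0.0313 + 0.0079) / 0.1097 = -0.2126 which rounds to -0.21
d₂ = -0.2126 − 0.1097 = -0.3223 which rounds to -0.32
e^(−rT) = e^(−0.023·0.08333) = 0.9981
N(−d₂) = N(0.32) = 0.6255;  N(−d₁) = N(0.21) = 0.5832
P = 325·0.9981·0.6255 − 315·0.5832 = 202.9013 − 183.7080 = 19.1933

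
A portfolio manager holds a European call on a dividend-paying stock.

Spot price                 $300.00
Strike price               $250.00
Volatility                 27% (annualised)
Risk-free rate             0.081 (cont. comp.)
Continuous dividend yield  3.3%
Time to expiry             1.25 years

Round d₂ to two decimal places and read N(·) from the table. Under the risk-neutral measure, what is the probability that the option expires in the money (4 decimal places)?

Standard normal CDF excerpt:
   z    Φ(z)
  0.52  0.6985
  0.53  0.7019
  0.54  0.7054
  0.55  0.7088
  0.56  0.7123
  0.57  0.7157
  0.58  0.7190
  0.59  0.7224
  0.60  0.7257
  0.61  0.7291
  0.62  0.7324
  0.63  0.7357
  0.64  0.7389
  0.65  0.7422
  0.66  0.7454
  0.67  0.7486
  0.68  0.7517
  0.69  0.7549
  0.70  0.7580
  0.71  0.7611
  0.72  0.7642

σ√T = 0.27 × 1.1180 = 0.3019
d₁ = [ln(300/250) + (0.081 − 0.033 + ½·0.27²)·1.25] / (σ√T) = (0.1823 + 0.1056) / 0.3019 = 0.9537 which rounds to 0.95
d₂ = 0.9537 − 0.3019 = 0.6518 which rounds to 0.65
Risk-neutral Pr[S_T > K] = N(d₂) = N(0.65) = 0.7422

0.7422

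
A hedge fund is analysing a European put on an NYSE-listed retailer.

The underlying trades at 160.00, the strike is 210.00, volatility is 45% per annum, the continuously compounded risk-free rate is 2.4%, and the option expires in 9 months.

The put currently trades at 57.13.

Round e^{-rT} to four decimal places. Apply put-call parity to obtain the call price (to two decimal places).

10.87

exp(−rT) = exp(−0.024·0.75) = 0.9822
Put-call parity: C − P = S − K·e^(−rT) = 160 − 210·0.9822 = 160 − 206.2620 = -46.2620
C = P + (C − P) = 57.13 + (-46.2620) = 10.8680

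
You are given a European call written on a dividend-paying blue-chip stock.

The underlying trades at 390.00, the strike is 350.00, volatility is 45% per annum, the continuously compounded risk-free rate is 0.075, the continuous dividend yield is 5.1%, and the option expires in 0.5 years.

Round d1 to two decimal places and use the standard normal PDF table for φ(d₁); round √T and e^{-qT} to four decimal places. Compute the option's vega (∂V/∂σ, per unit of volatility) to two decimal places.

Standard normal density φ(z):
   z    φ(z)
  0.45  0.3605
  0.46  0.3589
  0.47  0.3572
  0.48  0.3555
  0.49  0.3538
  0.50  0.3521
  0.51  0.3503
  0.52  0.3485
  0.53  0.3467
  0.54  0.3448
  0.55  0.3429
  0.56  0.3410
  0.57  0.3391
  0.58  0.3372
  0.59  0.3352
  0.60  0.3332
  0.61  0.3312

σ√T = 0.45·√0.5 = 0.3182
d₁ = [ln(390/350) + (0.075 − 0.051 + 0.45²/2)·0.5] / 0.3182 = [0.1082 + 0.0626] / 0.3182 = 0.5369 → 0.54
√T = √0.5 = 0.7071
φ(d₁) = φ(0.54) = 0.3448
e^(−qT) = e^(−0.051·0.5) = 0.9748
vega = S·e^(−qT)·φ(d₁)·√T = 390·0.9748·0.3448·0.7071 = 92.6890
(Call and put vega coincide under Black-Scholes.)

92.69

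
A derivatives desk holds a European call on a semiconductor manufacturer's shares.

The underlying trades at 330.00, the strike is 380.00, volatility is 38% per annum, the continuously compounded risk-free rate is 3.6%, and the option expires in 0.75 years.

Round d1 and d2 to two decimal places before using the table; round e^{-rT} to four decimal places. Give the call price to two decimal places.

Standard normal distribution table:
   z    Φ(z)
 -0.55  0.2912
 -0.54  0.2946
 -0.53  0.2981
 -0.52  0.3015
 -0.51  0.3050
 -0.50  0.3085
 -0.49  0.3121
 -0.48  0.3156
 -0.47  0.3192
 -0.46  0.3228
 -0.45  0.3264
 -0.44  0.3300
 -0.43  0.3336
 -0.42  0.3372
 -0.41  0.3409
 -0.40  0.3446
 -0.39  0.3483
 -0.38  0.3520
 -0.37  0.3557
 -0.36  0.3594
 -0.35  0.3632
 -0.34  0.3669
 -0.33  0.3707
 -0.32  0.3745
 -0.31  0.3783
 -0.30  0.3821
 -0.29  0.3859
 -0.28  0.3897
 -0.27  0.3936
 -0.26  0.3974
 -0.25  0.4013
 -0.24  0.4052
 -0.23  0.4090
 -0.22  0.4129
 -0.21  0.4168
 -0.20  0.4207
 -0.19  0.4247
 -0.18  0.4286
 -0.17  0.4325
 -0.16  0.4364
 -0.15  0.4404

28.62

T = 0.75;  σ√T = 0.3291
d₁ = [ln(330/380) + (0.036 + ½·0.38²)·0.75] / (σ√T) = (-0.1411 + 0.0811) / 0.3291 = -0.1821 ⇒ -0.18
d₂ = -0.1821 − 0.3291 = -0.5112 ⇒ -0.51
exp(−rT) = exp(−0.036·0.75) = 0.9734
C = 330·N(-0.18) − 380·0.9734·N(-0.51) = 330·0.4286 − 380·0.9734·0.3050 = 141.4380 − 112.8171 = 28.6209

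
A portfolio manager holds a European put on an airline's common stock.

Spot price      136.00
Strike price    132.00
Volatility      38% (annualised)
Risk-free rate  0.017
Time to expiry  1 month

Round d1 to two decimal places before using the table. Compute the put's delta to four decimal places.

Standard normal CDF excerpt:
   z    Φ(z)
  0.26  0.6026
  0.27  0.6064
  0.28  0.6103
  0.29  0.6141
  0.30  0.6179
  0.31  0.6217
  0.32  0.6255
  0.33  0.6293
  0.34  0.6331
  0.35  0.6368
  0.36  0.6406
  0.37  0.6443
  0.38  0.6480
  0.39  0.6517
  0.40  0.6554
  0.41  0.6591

-0.3669

σ√T = 0.38·√0.08333 = 0.1097
ln(S/K) + (r + σ²/2)T = ln(136/132) + (0.017 + 0.38²/2)·0.08333 = 0.0299 + 0.0074 = 0.0373
d₁ = 0.0373 / 0.1097 = 0.3399 which rounds to 0.34
N(d₁) = N(0.34) = 0.6331
Δ_put = N(d₁) − 1 = 0.6331 − 1 = -0.3669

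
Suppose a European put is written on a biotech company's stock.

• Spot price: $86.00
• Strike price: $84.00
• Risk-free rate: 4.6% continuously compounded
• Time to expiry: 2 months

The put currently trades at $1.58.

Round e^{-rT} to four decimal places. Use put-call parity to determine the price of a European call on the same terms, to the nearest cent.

$4.22

exp(−rT) = exp(−0.046·0.1667) = 0.9924
Put-call parity: C − P = S − K·e^(−rT) = 86 − 84·0.9924 = 86 − 83.3616 = 2.6384
C = P + (C − P) = 1.58 + (2.6384) = 4.2184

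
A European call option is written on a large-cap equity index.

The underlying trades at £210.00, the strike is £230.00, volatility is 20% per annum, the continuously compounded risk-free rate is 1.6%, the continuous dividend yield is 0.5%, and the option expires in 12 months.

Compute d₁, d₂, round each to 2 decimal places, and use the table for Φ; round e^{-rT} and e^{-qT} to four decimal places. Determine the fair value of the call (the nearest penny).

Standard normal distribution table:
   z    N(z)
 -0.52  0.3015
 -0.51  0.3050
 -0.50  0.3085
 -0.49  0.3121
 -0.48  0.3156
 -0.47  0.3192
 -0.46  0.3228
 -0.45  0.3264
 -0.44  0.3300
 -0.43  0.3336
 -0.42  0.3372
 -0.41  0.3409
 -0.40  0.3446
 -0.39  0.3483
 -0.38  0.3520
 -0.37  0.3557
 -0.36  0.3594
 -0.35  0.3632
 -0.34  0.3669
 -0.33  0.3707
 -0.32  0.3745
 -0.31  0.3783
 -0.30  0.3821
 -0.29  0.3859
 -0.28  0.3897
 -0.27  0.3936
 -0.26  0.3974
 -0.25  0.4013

£10.01

σ√T = 0.2·√1 = 0.2000
d₁ = [ln(210/230) + (0.016 − 0.005 + 0.2²/2)·1] / 0.2000 = [-0.0910 + 0.0310] / 0.2000 = -0.2999 which rounds to -0.30
d₂ = d₁ − σ√T = -0.2999 − 0.2000 = -0.4999 which rounds to -0.50
e^(−qT) = e^(−0.005·1) = 0.9950;  e^(−rT) = e^(−0.016·1) = 0.9841
C = 210·0.9950·N(-0.30) − 230·0.9841·N(-0.50) = 210·0.9950·0.3821 − 230·0.9841·0.3085 = 79.8398 − 69.8268 = 10.0130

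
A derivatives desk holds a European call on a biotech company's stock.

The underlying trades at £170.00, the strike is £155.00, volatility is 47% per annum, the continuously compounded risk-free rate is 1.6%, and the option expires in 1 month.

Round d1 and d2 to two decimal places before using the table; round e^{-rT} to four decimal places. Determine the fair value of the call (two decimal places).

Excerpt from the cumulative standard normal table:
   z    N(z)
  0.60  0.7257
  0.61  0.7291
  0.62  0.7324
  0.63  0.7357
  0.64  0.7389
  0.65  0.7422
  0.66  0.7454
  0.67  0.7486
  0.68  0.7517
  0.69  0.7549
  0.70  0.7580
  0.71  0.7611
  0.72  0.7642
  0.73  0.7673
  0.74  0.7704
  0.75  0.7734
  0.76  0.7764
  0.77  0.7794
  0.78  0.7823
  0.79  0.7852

σ√T = 0.47·√0.08333 = 0.1357
d₁ = [ln(170/155) + (0.016 + 0.47²/2)·0.08333] / 0.1357 = [0.0924 + 0.0105] / 0.1357 = 0.7585 ⇒ 0.76
d₂ = d₁ − σ√T = 0.7585 − 0.1357 = 0.6228 ⇒ 0.62
exp(−rT) = exp(−0.016·0.08333) = 0.9987
N(d₁) = N(0.76) = 0.7764;  N(d₂) = N(0.62) = 0.7324
C = 170·0.7764 − 155·0.9987·0.7324 = 131.9880 − 113.3744 = 18.6136

£18.61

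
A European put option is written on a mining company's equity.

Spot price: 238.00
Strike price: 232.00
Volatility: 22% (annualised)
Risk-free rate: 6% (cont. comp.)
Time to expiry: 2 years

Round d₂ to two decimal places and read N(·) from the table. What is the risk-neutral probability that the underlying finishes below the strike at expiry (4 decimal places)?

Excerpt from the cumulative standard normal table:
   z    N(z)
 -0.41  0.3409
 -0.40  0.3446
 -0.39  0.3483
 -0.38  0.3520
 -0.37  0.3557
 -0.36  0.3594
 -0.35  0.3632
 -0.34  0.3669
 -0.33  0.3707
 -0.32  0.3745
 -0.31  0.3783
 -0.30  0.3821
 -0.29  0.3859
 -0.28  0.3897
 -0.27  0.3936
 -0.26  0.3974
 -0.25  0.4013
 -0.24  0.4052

σ√T = 0.22·√2 = 0.3111
d₁ = [ln(238/232) + (0.06 + 0.22²/2)·2] / 0.3111 = [0.0255 + 0.1684] / 0.3111 = 0.6233 ⇒ 0.62
d₂ = d₁ − σ√T = 0.6233 − 0.3111 = 0.3122 ⇒ 0.31
Pr(exercise) under Q = N(−d₂) = N(-0.31) = 0.3783

0.3783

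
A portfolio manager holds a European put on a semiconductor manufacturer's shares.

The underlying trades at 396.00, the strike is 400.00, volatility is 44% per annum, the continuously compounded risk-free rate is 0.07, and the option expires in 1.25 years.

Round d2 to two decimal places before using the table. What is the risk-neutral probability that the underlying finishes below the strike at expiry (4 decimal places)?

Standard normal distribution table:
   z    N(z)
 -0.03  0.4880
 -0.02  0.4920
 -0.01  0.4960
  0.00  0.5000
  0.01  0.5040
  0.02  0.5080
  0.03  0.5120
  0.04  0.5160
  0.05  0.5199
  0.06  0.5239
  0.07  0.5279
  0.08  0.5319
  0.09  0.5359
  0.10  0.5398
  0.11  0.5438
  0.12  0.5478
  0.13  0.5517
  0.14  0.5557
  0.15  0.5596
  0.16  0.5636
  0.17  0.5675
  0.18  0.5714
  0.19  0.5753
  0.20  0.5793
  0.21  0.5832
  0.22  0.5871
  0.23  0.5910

σ√T = 0.44 × 1.1180 = 0.4919
ln(S/K) + (r + σ²/2)T = ln(396/400) + (0.07 + 0.44²/2)·1.25 = -0.0101 + 0.2085 = 0.1984
d₁ = 0.1984 / 0.4919 = 0.4034 → 0.40
d₂ = d₁ − σ√T = 0.4034 − 0.4919 = -0.0885 → -0.09
Pr(exercise) under Q = N(−d₂) = N(0.09) = 0.5359

0.5359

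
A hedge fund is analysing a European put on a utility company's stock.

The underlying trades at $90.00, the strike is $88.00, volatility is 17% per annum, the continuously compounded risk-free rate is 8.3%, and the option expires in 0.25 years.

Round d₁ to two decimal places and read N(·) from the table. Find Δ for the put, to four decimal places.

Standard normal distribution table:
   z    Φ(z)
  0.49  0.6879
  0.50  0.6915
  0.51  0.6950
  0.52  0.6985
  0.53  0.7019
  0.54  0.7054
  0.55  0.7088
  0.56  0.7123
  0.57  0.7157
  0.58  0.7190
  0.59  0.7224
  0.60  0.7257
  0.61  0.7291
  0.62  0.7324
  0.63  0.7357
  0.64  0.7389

-0.2912

T = 0.25;  σ√T = 0.0850
d₁ = [ln(90/88) + (0.083 + 0.17²/2)·0.25] / 0.0850 = [0.0225 + 0.0244] / 0.0850 = 0.5510 which rounds to 0.55
N(d₁) = N(0.55) = 0.7088
Δ_put = N(d₁) − 1 = 0.7088 − 1 = -0.2912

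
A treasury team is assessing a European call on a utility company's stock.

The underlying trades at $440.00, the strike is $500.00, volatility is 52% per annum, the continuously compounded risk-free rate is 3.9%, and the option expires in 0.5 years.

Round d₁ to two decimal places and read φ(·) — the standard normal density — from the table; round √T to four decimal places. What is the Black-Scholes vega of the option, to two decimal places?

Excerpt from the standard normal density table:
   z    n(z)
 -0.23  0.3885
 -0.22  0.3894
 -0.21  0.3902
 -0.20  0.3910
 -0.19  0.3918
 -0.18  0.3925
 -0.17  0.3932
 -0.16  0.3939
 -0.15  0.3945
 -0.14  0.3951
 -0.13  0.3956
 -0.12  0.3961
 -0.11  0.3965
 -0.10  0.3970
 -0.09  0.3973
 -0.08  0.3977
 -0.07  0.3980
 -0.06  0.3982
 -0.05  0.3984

123.36

σ√T = 0.52·√0.5 = 0.3677
ln(S/K) + (r + σ²/2)T = ln(440/500) + (0.039 + 0.52²/2)·0.5 = -0.1278 + 0.0871 = -0.0407
d₁ = -0.0407 / 0.3677 = -0.1108 ⇒ -0.11
√T = √0.5 = 0.7071
φ(d₁) = φ(-0.11) = 0.3965
vega = S·φ(d₁)·√T = 440·0.3965·0.7071 = 123.3607
(Call and put vega coincide under Black-Scholes.)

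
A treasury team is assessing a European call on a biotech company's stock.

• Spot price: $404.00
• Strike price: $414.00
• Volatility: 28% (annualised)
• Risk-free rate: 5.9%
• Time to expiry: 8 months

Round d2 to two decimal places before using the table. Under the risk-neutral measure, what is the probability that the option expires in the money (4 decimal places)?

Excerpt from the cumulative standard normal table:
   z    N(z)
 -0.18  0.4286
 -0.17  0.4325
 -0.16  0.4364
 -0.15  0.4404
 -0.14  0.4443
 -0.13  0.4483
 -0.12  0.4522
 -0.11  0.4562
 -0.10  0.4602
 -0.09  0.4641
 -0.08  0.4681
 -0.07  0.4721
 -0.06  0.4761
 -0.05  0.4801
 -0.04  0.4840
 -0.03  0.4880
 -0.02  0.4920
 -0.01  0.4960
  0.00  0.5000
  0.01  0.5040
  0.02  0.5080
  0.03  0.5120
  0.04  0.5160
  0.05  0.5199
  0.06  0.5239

0.4801

σ√T = 0.28 × 0.8165 = 0.2286
ln(S/K) + (r + σ²/2)T = ln(404/414) + (0.059 + 0.28²/2)·0.6667 = -0.0245 + 0.0655 = 0.0410
d₁ = 0.0410 / 0.2286 = 0.1794 which rounds to 0.18
d₂ = d₁ − σ√T = 0.1794 − 0.2286 = -0.0492 which rounds to -0.05
Pr(exercise) under Q = N(d₂) = 0.4801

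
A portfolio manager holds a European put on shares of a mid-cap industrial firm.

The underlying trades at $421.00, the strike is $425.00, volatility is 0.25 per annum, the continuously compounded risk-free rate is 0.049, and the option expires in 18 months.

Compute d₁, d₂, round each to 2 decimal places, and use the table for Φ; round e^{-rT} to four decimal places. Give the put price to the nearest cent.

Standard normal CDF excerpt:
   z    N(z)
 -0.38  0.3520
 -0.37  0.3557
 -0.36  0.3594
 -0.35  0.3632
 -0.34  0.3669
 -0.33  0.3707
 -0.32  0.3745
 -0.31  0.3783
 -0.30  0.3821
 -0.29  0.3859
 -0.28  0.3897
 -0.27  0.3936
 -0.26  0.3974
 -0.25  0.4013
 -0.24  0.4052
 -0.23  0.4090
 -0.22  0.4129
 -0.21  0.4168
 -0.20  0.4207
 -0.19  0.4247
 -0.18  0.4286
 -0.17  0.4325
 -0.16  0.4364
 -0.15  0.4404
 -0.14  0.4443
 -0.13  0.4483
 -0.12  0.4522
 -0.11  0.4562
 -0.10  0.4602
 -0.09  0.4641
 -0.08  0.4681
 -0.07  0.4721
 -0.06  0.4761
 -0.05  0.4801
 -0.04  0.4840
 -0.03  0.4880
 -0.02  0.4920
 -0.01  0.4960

$36.69

σ√T = 0.25·√1.5 = 0.3062
ln(S/K) + (r + σ²/2)T = ln(421/425) + (0.049 + 0.25²/2)·1.5 = -0.0095 + 0.1204 = 0.1109
d₁ = 0.1109 / 0.3062 = 0.3623 ⇒ 0.36
d₂ = d₁ − σ√T = 0.3623 − 0.3062 = 0.0561 ⇒ 0.06
exp(−rT) = exp(−0.049·1.5) = 0.9291
P = 425·0.9291·N(-0.06) − 421·N(-0.36) = 425·0.9291·0.4761 − 421·0.3594 = 187.9964 − 151.3074 = 36.6890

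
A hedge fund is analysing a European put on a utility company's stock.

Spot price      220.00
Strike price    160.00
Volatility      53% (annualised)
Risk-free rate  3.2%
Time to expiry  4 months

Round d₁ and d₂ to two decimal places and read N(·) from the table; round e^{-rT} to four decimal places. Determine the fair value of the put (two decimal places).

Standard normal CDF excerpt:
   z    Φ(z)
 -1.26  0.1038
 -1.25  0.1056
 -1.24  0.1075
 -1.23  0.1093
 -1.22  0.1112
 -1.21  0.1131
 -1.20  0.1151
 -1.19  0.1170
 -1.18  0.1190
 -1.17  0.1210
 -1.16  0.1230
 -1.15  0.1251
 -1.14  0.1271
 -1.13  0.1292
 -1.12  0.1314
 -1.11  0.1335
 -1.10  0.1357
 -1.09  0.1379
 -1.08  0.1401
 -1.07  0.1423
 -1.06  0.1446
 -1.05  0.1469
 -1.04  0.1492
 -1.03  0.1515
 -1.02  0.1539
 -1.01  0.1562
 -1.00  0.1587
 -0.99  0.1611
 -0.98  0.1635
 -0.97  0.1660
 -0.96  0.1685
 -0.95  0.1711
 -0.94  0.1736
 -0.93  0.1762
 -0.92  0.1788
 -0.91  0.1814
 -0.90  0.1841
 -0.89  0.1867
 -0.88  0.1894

4.26

σ√T = 0.53·√0.3333 = 0.3060
d₁ = [ln(220/160) + (0.032 + 0.53²/2)·0.3333] / 0.3060 = [0.3185 + 0.0575] / 0.3060 = 1.2286 which rounds to 1.23
d₂ = d₁ − σ√T = 1.2286 − 0.3060 = 0.9226 which rounds to 0.92
e^(−rT) = e^(−0.032·0.3333) = 0.9894
N(−d₂) = N(-0.92) = 0.1788;  N(−d₁) = N(-1.23) = 0.1093
P = 160·0.9894·0.1788 − 220·0.1093 = 28.3048 − 24.0460 = 4.2588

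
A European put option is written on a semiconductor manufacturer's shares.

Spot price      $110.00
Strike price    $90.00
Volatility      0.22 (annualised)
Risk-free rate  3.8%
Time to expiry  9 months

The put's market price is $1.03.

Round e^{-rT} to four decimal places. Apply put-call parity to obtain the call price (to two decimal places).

e^(−rT) = e^(−0.038·0.75) = 0.9719
Put-call parity: C − P = S − K·e^(−rT) = 110 − 90·0.9719 = 110 − 87.4710 = 22.5290
C = P + (C − P) = 1.03 + (22.5290) = 23.5590

$23.56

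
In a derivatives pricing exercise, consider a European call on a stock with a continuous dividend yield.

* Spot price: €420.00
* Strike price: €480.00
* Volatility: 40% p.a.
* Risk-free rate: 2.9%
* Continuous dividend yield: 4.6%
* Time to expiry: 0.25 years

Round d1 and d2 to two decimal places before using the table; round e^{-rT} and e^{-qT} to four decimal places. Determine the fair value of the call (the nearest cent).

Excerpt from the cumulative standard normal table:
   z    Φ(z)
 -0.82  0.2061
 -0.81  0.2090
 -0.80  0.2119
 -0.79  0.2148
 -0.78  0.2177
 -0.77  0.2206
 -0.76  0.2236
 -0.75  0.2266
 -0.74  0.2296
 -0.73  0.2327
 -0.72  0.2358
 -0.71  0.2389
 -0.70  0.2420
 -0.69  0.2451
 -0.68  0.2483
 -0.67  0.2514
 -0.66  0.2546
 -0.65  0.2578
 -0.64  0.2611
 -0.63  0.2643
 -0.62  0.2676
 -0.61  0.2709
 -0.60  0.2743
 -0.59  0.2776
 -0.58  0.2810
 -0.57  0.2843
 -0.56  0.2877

T = 0.25;  σ√T = 0.2000
ln(S/K) + (r − q + σ²/2)T = ln(420/480) + (0.029 − 0.046 + 0.4²/2)·0.25 = -0.1335 + 0.0158 = -0.1178
d₁ = -0.1178 / 0.2000 = -0.5889 ⇒ -0.59
d₂ = d₁ − σ√T = -0.5889 − 0.2000 = -0.7889 ⇒ -0.79
exp(−qT) = exp(−0.046·0.25) = 0.9886;  exp(−rT) = exp(−0.029·0.25) = 0.9928
C = 420·0.9886·N(-0.59) − 480·0.9928·N(-0.79) = 420·0.9886·0.2776 − 480·0.9928·0.2148 = 115.2629 − 102.3617 = 12.9012

€12.90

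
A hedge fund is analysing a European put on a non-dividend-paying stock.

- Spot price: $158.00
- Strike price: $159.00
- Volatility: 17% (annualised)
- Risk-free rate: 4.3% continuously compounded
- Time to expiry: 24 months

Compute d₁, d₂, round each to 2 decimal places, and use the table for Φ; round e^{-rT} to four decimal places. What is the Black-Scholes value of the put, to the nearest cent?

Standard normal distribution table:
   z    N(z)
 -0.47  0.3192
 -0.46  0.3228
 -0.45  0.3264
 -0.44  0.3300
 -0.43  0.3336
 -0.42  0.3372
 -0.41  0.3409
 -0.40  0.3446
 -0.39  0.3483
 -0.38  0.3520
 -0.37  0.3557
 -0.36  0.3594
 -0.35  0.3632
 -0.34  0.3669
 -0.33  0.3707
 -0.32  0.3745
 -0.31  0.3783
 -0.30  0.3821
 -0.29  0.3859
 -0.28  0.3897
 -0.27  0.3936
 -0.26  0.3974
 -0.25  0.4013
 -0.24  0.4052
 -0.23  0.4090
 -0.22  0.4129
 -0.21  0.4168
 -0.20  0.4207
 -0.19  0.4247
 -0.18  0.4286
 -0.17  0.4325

σ√T = 0.17·√2 = 0.2404
d₁ = [ln(158/159) + (0.043 + ½·0.17²)·2] / (σ√T) = (-0.0063 + 0.1149) / 0.2404 = 0.4517 → 0.45
d₂ = 0.4517 − 0.2404 = 0.2113 → 0.21
e^(−rT) = e^(−0.043·2) = 0.9176
N(−d₂) = N(-0.21) = 0.4168;  N(−d₁) = N(-0.45) = 0.3264
P = 159·0.9176·0.4168 − 158·0.3264 = 60.8105 − 51.5712 = 9.2393

$9.24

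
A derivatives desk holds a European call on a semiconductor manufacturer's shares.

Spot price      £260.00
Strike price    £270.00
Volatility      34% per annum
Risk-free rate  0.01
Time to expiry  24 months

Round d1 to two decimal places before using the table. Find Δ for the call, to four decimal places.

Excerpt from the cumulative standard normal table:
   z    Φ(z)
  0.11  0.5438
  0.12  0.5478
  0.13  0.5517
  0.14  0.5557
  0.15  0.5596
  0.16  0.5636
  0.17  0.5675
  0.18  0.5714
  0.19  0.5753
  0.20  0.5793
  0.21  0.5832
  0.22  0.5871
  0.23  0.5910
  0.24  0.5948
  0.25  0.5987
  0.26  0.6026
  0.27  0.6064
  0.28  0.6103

0.5793

σ√T = 0.34 × 1.4142 = 0.4808
d₁ = [ln(260/270) + (0.01 + 0.34²/2)·2] / 0.4808 = [-0.0377 + 0.1356] / 0.4808 = 0.2035 ⇒ 0.20
N(d₁) = N(0.20) = 0.5793
Δ_call = N(d₁) = 0.5793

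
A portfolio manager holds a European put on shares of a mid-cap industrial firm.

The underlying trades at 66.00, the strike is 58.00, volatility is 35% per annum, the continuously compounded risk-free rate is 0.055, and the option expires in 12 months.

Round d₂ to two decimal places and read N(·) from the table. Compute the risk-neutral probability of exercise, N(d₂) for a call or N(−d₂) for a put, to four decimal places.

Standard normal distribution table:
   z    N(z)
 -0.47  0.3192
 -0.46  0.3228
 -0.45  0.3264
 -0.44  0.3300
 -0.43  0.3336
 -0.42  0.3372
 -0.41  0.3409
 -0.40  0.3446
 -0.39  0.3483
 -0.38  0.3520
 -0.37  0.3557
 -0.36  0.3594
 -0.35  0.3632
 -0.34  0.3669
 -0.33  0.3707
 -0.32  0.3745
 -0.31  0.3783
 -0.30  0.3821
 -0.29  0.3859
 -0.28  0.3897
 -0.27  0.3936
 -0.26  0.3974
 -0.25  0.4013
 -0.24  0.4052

T = 1;  σ√T = 0.3500
d₁ = [ln(66/58) + (0.055 + ½·0.35²)·1] / (σ√T) = (0.1292 + 0.1162) / 0.3500 = 0.7013 ≈ 0.70
d₂ = 0.7013 − 0.3500 = 0.3513 ≈ 0.35
Pr(exercise) under Q = N(−d₂) = N(-0.35) = 0.3632

0.3632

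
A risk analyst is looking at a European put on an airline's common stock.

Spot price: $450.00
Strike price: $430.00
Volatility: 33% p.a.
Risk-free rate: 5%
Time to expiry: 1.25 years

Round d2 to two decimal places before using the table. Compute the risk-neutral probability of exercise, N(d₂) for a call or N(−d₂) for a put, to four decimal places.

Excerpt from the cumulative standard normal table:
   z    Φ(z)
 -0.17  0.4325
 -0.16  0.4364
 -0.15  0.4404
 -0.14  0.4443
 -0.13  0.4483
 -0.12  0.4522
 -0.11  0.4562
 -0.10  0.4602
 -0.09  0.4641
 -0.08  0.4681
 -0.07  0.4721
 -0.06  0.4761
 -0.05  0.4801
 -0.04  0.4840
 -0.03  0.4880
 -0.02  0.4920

σ√T = 0.33 × 1.1180 = 0.3690
d₁ = [ln(450/430) + (0.05 + 0.33²/2)·1.25] / 0.3690 = [0.0455 + 0.1306] / 0.3690 = 0.4771 → 0.48
d₂ = d₁ − σ√T = 0.4771 − 0.3690 = 0.1081 → 0.11
Pr(exercise) under Q = N(−d₂) = N(-0.11) = 0.4562

0.4562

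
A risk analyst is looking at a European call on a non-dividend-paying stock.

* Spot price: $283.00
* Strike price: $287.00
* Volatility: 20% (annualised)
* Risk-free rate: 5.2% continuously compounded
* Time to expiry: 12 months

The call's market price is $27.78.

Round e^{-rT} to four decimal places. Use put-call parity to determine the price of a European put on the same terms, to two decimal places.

$17.23

e^(−rT) = e^(−0.052·1) = 0.9493
Put-call parity: C − P = S − K·e^(−rT) = 283 − 287·0.9493 = 283 − 272.4491 = 10.5509
P = C − (C − P) = 27.78 − (10.5509) = 17.2291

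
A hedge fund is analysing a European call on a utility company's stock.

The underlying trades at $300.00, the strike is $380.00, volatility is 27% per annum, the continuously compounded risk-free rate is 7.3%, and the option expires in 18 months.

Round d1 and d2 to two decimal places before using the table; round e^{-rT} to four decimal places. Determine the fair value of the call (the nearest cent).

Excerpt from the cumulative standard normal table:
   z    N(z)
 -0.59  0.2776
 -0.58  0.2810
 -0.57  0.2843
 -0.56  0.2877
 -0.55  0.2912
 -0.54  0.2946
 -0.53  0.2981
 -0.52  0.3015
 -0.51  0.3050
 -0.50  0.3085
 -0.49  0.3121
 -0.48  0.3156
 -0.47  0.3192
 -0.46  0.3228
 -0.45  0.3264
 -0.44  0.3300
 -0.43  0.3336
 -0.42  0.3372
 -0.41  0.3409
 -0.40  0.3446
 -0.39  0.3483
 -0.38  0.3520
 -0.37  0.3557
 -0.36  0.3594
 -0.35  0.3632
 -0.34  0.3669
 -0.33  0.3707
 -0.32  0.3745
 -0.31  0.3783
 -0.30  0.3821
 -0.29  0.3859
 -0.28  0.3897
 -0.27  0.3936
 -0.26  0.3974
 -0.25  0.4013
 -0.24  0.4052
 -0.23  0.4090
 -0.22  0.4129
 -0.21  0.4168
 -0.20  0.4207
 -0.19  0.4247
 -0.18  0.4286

σ√T = 0.27·√1.5 = 0.3307
ln(S/K) + (r + σ²/2)T = ln(300/380) + (0.073 + 0.27²/2)·1.5 = -0.2364 + 0.1642 = -0.0722
d₁ = -0.0722 / 0.3307 = -0.2184 → -0.22
d₂ = d₁ − σ√T = -0.2184 − 0.3307 = -0.5491 → -0.55
exp(−rT) = exp(−0.073·1.5) = 0.8963
C = 300·N(-0.22) − 380·0.8963·N(-0.55) = 300·0.4129 − 380·0.8963·0.2912 = 123.8700 − 99.1810 = 24.6890

$24.69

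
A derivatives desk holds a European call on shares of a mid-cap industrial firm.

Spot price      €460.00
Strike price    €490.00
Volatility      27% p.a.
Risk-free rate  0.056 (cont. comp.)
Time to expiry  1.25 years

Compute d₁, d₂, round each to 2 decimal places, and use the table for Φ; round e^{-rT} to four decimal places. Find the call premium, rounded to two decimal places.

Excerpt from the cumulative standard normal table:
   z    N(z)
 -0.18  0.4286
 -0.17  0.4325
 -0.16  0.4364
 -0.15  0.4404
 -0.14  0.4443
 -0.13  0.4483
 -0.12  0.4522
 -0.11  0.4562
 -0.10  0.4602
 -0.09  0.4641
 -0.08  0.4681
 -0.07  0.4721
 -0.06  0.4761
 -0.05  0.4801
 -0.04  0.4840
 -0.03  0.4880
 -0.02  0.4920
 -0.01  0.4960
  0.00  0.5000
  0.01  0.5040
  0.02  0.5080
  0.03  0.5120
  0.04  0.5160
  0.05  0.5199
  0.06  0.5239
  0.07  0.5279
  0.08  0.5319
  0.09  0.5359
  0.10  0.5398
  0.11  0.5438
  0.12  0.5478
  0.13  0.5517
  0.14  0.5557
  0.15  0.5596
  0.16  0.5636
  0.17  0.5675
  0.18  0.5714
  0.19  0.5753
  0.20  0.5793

σ√T = 0.27·√1.25 = 0.3019
d₁ = [ln(460/490) + (0.056 + ½·0.27²)·1.25] / (σ√T) = (-0.0632 + 0.1156) / 0.3019 = 0.1735 → 0.17
d₂ = 0.1735 − 0.3019 = -0.1283 → -0.13
exp(−rT) = exp(−0.056·1.25) = 0.9324
C = 460·N(0.17) − 490·0.9324·N(-0.13) = 460·0.5675 − 490·0.9324·0.4483 = 261.0500 − 204.8175 = 56.2325

€56.23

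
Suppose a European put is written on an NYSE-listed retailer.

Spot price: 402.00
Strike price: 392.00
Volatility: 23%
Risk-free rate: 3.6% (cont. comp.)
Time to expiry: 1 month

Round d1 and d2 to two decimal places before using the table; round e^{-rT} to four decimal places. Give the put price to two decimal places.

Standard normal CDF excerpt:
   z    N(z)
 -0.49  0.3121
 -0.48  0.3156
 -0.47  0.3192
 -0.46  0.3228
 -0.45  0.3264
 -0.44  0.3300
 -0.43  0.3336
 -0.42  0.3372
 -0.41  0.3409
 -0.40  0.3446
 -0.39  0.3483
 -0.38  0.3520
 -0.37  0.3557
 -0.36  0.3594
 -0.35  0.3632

6.36

T = 0.08333;  σ√T = 0.0664
d₁ = [ln(402/392) + (0.036 + 0.23²/2)·0.08333] / 0.0664 = [0.0252 + 0.0052] / 0.0664 = 0.4578 → 0.46
d₂ = d₁ − σ√T = 0.4578 − 0.0664 = 0.3914 → 0.39
exp(−rT) = exp(−0.036·0.08333) = 0.9970
P = 392·0.9970·N(-0.39) − 402·N(-0.46) = 392·0.9970·0.3483 − 402·0.3228 = 136.1240 − 129.7656 = 6.3584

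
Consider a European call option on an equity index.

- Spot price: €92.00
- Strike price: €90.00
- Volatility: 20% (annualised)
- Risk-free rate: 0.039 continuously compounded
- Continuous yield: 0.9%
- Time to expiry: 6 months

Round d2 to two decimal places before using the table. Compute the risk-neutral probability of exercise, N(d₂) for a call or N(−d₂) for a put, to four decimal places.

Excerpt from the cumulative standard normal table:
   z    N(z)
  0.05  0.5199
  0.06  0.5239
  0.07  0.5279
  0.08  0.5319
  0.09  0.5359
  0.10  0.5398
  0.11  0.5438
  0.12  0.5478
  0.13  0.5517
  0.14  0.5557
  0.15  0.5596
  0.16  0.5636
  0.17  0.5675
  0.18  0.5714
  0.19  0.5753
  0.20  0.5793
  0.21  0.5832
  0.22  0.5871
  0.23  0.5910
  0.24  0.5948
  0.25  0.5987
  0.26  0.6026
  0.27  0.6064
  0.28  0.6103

σ√T = 0.2·√0.5 = 0.1414
d₁ = [ln(92/90) + (0.039 − 0.009 + 0.2²/2)·0.5] / 0.1414 = [0.0220 + 0.0250] / 0.1414 = 0.3322 → 0.33
d₂ = d₁ − σ√T = 0.3322 − 0.1414 = 0.1908 → 0.19
Pr(exercise) under Q = N(d₂) = 0.5753

0.5753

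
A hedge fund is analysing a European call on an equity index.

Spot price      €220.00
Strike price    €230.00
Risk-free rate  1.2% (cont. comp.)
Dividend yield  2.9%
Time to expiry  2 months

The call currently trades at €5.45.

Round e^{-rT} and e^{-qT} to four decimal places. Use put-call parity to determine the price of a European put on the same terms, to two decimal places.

€16.05

e^(−qT) = e^(−0.029·0.1667) = 0.9952;  e^(−rT) = e^(−0.012·0.1667) = 0.9980
Put-call parity: C − P = S·e^(−qT) − K·e^(−rT) = 220·0.9952 − 230·0.9980 = 218.9440 − 229.5400 = -10.5960
P = C − (C − P) = 5.45 − (-10.5960) = 16.0460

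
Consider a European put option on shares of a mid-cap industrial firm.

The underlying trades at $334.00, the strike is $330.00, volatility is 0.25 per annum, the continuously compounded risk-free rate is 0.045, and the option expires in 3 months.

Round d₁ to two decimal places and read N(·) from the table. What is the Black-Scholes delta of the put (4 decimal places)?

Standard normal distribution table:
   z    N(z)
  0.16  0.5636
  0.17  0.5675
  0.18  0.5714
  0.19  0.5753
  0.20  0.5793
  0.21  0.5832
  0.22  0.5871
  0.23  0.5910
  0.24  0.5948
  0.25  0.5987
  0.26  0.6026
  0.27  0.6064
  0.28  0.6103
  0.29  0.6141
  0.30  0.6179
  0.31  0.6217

-0.4013

T = 0.25;  σ√T = 0.1250
d₁ = [ln(334/330) + (0.045 + 0.25²/2)·0.25] / 0.1250 = [0.0120 + 0.0191] / 0.1250 = 0.2489 ≈ 0.25
N(d₁) = N(0.25) = 0.5987
Δ_put = N(d₁) − 1 = 0.5987 − 1 = -0.4013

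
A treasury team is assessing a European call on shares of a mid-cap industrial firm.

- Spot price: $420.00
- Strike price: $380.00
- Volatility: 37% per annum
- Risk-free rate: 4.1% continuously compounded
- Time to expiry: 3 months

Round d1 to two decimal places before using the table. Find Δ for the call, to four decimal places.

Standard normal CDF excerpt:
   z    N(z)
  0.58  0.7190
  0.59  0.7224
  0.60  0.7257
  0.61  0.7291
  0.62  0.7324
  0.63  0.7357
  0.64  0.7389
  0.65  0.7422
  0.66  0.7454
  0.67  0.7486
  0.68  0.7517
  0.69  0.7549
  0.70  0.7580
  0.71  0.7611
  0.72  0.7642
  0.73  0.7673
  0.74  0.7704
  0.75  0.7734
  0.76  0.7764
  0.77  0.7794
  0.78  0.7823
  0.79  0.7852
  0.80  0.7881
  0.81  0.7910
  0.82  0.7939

0.7549

σ√T = 0.37·√0.25 = 0.1850
d₁ = [ln(420/380) + (0.041 + 0.37²/2)·0.25] / 0.1850 = [0.1001 + 0.0274] / 0.1850 = 0.6889 ≈ 0.69
N(d₁) = N(0.69) = 0.7549
Δ_call = N(d₁) = 0.7549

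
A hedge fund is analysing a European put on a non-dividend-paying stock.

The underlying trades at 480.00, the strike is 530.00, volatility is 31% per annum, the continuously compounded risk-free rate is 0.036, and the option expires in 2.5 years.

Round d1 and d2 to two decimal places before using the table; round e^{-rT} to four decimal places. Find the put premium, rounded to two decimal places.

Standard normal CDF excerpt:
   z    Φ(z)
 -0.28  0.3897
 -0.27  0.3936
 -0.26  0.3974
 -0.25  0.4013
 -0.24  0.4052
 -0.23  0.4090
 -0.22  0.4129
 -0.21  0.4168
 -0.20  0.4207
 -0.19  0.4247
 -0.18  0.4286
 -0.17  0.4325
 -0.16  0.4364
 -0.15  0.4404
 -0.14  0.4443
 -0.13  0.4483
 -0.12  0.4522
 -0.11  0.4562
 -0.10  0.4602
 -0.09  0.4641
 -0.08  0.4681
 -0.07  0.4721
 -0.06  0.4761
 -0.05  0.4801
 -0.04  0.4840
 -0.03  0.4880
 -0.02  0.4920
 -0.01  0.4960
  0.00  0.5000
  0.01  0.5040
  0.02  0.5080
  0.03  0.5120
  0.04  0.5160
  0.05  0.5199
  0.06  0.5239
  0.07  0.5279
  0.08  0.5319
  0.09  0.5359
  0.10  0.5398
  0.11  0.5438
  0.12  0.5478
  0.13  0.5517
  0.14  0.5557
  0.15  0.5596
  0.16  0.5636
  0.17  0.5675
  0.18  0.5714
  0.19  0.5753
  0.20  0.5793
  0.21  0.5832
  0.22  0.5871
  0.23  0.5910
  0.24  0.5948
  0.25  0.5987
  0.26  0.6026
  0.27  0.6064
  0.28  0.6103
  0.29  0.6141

T = 2.5;  σ√T = 0.4902
d₁ = [ln(480/530) + (0.036 + ½·0.31²)·2.5] / (σ√T) = (-0.0991 + 0.2101) / 0.4902 = 0.2265 → 0.23
d₂ = 0.2265 − 0.4902 = -0.2636 → -0.26
exp(−rT) = exp(−0.036·2.5) = 0.9139
P = 530·0.9139·N(0.26) − 480·N(-0.23) = 530·0.9139·0.6026 − 480·0.4090 = 291.8796 − 196.3200 = 95.5596

95.56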